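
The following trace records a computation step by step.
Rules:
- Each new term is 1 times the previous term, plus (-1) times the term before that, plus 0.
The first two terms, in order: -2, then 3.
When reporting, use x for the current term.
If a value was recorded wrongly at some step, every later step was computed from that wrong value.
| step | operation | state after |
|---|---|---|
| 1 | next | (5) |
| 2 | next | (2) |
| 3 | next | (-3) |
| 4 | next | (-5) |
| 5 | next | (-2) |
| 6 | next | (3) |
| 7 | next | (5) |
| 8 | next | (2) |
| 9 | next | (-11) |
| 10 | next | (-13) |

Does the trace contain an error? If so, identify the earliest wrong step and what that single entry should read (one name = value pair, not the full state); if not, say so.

step 9, x = -3

step 1: x = 1*(3) + (-1)*(-2) + (0) = 5 -> same as recorded
step 2: x = 1*(5) + (-1)*(3) + (0) = 2 -> no discrepancy
step 3: x = 1*(2) + (-1)*(5) + (0) = -3 -> consistent with the trace
step 4: x = 1*(-3) + (-1)*(2) + (0) = -5 -> matches
step 5: x = 1*(-5) + (-1)*(-3) + (0) = -2 -> same as recorded
step 6: x = 1*(-2) + (-1)*(-5) + (0) = 3 -> agrees with the trace
step 7: x = 1*(3) + (-1)*(-2) + (0) = 5 -> checks out
step 8: x = 1*(5) + (-1)*(3) + (0) = 2 -> same as recorded
step 9: x = 1*(2) + (-1)*(5) + (0) = -3 -> the entry is off here
The audit stops at step 9: the recorded entry is wrong and should be x = -3.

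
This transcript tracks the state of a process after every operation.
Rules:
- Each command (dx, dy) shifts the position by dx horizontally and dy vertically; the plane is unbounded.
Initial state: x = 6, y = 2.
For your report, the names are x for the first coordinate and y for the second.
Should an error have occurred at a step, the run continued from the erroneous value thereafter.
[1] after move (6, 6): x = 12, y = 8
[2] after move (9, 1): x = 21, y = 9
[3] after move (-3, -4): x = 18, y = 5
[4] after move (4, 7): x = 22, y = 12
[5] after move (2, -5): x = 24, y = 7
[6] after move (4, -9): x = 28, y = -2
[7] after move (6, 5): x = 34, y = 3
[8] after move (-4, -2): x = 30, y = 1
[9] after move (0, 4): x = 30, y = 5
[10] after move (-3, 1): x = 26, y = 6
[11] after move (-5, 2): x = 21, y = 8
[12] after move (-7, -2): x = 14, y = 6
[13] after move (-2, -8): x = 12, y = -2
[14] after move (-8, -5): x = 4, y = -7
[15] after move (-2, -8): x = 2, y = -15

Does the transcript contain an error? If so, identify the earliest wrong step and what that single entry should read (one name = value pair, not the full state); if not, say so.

1. x = 6 + (6) = 12, y = 2 + (6) = 8 (consistent with the transcript)
2. x = 12 + (9) = 21, y = 8 + (1) = 9 (agrees with the transcript)
3. x = 21 + (-3) = 18, y = 9 + (-4) = 5 (confirmed correct)
4. x = 18 + (4) = 22, y = 5 + (7) = 12 (verified)
5. x = 22 + (2) = 24, y = 12 + (-5) = 7 (no discrepancy)
6. x = 24 + (4) = 28, y = 7 + (-9) = -2 (agrees with the transcript)
7. x = 28 + (6) = 34, y = -2 + (5) = 3 (exactly as logged)
8. x = 34 + (-4) = 30, y = 3 + (-2) = 1 (in agreement)
9. x = 30 + (0) = 30, y = 1 + (4) = 5 (agrees with the transcript)
10. x = 30 + (-3) = 27, y = 5 + (1) = 6 (a discrepancy with the transcript)
The audit stops at step 10: the recorded entry is wrong and should be x = 27.

step 10, x = 27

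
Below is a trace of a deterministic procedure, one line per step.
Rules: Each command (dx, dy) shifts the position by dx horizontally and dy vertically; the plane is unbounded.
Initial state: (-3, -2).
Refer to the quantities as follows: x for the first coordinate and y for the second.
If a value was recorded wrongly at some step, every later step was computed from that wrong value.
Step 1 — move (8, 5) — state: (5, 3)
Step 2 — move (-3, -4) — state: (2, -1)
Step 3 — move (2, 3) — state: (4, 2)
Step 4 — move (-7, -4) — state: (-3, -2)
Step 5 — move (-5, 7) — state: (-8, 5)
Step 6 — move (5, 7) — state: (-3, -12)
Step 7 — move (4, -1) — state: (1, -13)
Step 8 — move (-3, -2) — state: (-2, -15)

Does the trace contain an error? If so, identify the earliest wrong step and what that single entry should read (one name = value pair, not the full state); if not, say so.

step 6, y = 12

step 1: x = -3 + (8) = 5, y = -2 + (5) = 3 -> consistent with the trace
step 2: x = 5 + (-3) = 2, y = 3 + (-4) = -1 -> agrees with the trace
step 3: x = 2 + (2) = 4, y = -1 + (3) = 2 -> no discrepancy
step 4: x = 4 + (-7) = -3, y = 2 + (-4) = -2 -> verified
step 5: x = -3 + (-5) = -8, y = -2 + (7) = 5 -> in agreement
step 6: x = -8 + (5) = -3, y = 5 + (7) = 12 -> the trace has a different value
Conclusion: step 6 carries the first error; the entry should be y = 12.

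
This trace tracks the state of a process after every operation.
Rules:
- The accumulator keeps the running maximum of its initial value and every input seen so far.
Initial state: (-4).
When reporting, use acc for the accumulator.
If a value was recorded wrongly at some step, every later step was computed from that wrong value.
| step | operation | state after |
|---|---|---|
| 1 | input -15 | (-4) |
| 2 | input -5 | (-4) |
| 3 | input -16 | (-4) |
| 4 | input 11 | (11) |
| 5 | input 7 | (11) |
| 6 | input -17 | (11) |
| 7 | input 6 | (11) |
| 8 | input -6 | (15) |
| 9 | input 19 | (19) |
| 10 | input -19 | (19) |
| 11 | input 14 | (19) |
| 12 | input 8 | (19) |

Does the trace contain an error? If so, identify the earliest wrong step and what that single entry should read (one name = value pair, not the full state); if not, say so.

step 8, acc = 11

Step 1: acc = max(-4, -15) = -4 — in agreement.
Step 2: acc = max(-4, -5) = -4 — in agreement.
Step 3: acc = max(-4, -16) = -4 — agrees with the trace.
Step 4: acc = max(-4, 11) = 11 — same as recorded.
Step 5: acc = max(11, 7) = 11 — checks out.
Step 6: acc = max(11, -17) = 11 — same as recorded.
Step 7: acc = max(11, 6) = 11 — verified.
Step 8: acc = max(11, -6) = 11 — this is not what the trace shows.
The audit stops at step 8: the recorded entry is wrong and should be acc = 11.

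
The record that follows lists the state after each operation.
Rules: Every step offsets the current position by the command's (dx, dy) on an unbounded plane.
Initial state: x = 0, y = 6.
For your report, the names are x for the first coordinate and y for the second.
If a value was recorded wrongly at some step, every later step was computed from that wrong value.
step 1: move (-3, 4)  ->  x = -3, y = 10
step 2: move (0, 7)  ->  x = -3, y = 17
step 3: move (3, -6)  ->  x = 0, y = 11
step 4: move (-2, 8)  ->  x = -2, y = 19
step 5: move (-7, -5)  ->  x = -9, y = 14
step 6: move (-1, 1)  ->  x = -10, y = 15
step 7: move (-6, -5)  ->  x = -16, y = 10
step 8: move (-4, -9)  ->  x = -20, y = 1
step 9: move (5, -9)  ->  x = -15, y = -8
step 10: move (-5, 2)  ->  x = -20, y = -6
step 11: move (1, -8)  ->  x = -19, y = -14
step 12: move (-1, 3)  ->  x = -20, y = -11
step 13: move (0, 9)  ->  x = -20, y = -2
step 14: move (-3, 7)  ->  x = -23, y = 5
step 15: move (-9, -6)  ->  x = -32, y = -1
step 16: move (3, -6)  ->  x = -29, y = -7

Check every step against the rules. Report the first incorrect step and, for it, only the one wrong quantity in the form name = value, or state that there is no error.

no error

Step 1: x = 0 + (-3) = -3, y = 6 + (4) = 10 — exactly as logged.
Step 2: x = -3 + (0) = -3, y = 10 + (7) = 17 — no discrepancy.
Step 3: x = -3 + (3) = 0, y = 17 + (-6) = 11 — in agreement.
Step 4: x = 0 + (-2) = -2, y = 11 + (8) = 19 — in agreement.
Step 5: x = -2 + (-7) = -9, y = 19 + (-5) = 14 — in agreement.
Step 6: x = -9 + (-1) = -10, y = 14 + (1) = 15 — no discrepancy.
Step 7: x = -10 + (-6) = -16, y = 15 + (-5) = 10 — confirmed correct.
Step 8: x = -16 + (-4) = -20, y = 10 + (-9) = 1 — verified.
Step 9: x = -20 + (5) = -15, y = 1 + (-9) = -8 — exactly as logged.
Step 10: x = -15 + (-5) = -20, y = -8 + (2) = -6 — no discrepancy.
Step 11: x = -20 + (1) = -19, y = -6 + (-8) = -14 — in agreement.
Step 12: x = -19 + (-1) = -20, y = -14 + (3) = -11 — matches.
Step 13: x = -20 + (0) = -20, y = -11 + (9) = -2 — in agreement.
Step 14: x = -20 + (-3) = -23, y = -2 + (7) = 5 — same as recorded.
Step 15: x = -23 + (-9) = -32, y = 5 + (-6) = -1 — checks out.
Step 16: x = -32 + (3) = -29, y = -1 + (-6) = -7 — same as recorded.
All entries verified; no error found.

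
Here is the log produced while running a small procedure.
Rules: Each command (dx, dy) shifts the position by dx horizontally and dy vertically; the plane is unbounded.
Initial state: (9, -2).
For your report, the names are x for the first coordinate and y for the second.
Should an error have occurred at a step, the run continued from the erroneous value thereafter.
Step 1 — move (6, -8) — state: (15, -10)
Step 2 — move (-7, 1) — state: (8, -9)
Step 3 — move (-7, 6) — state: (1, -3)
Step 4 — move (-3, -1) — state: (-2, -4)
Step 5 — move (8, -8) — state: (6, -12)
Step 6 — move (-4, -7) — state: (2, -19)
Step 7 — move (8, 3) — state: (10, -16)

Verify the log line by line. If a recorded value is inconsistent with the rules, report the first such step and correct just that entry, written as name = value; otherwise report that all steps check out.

Step 1: x = 9 + (6) = 15, y = -2 + (-8) = -10 — exactly as logged.
Step 2: x = 15 + (-7) = 8, y = -10 + (1) = -9 — in agreement.
Step 3: x = 8 + (-7) = 1, y = -9 + (6) = -3 — agrees with the log.
Step 4: x = 1 + (-3) = -2, y = -3 + (-1) = -4 — confirmed correct.
Step 5: x = -2 + (8) = 6, y = -4 + (-8) = -12 — no discrepancy.
Step 6: x = 6 + (-4) = 2, y = -12 + (-7) = -19 — confirmed correct.
Step 7: x = 2 + (8) = 10, y = -19 + (3) = -16 — agrees with the log.
The recomputation confirms every line.

no error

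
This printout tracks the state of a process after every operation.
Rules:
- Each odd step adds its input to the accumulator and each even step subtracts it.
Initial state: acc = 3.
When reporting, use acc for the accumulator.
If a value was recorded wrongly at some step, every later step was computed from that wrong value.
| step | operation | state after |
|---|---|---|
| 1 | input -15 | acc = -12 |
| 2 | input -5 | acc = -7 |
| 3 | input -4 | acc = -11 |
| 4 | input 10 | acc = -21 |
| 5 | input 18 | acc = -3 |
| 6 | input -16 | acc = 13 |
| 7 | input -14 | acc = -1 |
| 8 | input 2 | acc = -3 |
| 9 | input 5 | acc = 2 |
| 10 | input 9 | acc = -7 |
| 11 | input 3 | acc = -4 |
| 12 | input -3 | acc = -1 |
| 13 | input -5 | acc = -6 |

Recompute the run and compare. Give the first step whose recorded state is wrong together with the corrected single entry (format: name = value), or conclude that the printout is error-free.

1. acc = 3 + -15 = -12 (in agreement)
2. acc = -12 - -5 = -7 (no discrepancy)
3. acc = -7 + -4 = -11 (consistent with the printout)
4. acc = -11 - 10 = -21 (agrees with the printout)
5. acc = -21 + 18 = -3 (consistent with the printout)
6. acc = -3 - -16 = 13 (checks out)
7. acc = 13 + -14 = -1 (no discrepancy)
8. acc = -1 - 2 = -3 (agrees with the printout)
9. acc = -3 + 5 = 2 (agrees with the printout)
10. acc = 2 - 9 = -7 (confirmed correct)
11. acc = -7 + 3 = -4 (exactly as logged)
12. acc = -4 - -3 = -1 (checks out)
13. acc = -1 + -5 = -6 (in agreement)
All steps check out; nothing to correct.

no error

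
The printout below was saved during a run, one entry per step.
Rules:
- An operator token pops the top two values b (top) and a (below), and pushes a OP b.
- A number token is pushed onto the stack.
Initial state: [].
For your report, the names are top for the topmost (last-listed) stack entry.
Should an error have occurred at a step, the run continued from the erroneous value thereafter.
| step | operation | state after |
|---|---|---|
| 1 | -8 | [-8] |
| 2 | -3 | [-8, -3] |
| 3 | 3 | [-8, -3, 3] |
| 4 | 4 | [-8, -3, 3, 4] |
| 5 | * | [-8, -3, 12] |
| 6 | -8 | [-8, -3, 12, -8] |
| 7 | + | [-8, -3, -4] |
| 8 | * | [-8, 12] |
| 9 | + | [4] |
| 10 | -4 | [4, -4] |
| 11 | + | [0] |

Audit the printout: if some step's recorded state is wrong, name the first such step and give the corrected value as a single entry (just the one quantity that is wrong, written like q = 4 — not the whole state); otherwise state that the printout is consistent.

Recomputing the run from the initial state:
step 1: [-8]
step 2: [-8, -3]
step 3: [-8, -3, 3]
step 4: [-8, -3, 3, 4]
step 5: [-8, -3, 12]
step 6: [-8, -3, 12, -8]
step 7: [-8, -3, 4]
step 8: [-8, -12]
step 9: [-20]
step 10: [-20, -4]
step 11: [-24]
The first disagreement with the printout is at step 7, where the value should be top = 4.

step 7, top = 4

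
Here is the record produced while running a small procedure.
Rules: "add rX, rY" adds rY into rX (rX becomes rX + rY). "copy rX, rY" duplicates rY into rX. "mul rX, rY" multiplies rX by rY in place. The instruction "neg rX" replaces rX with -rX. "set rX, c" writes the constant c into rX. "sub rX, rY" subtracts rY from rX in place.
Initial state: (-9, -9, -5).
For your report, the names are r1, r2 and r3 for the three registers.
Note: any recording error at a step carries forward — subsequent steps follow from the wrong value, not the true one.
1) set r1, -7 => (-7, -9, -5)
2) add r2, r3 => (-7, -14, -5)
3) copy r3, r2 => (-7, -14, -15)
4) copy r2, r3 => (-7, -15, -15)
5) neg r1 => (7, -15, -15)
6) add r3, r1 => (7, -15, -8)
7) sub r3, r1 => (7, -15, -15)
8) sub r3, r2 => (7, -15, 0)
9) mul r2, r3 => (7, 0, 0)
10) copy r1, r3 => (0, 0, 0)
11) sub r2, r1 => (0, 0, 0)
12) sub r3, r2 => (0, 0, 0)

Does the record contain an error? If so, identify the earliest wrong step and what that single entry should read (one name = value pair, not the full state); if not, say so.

step 3, r3 = -14

Recomputing the run from the initial state:
step 1: r1 = -7, r2 = -9, r3 = -5
step 2: r1 = -7, r2 = -14, r3 = -5
step 3: r1 = -7, r2 = -14, r3 = -14
step 4: r1 = -7, r2 = -14, r3 = -14
step 5: r1 = 7, r2 = -14, r3 = -14
step 6: r1 = 7, r2 = -14, r3 = -7
step 7: r1 = 7, r2 = -14, r3 = -14
step 8: r1 = 7, r2 = -14, r3 = 0
step 9: r1 = 7, r2 = 0, r3 = 0
step 10: r1 = 0, r2 = 0, r3 = 0
step 11: r1 = 0, r2 = 0, r3 = 0
step 12: r1 = 0, r2 = 0, r3 = 0
The first disagreement with the record is at step 3, where the value should be r3 = -14.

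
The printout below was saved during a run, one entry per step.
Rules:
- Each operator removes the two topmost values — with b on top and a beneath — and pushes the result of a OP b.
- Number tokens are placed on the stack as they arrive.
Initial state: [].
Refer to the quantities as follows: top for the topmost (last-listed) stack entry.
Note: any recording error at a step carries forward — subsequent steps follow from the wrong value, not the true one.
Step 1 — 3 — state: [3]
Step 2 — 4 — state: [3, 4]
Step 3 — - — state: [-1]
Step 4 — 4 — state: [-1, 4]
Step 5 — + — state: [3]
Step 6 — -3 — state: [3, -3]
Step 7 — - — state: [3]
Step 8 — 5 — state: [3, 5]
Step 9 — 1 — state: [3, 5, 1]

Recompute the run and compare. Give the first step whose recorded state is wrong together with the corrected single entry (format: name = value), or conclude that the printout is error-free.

Step 1: push 3: top = 3 — agrees with the printout.
Step 2: push 4: top = 4 — verified.
Step 3: 3 - 4 = -1 — in agreement.
Step 4: push 4: top = 4 — same as recorded.
Step 5: -1 + 4 = 3 — agrees with the printout.
Step 6: push -3: top = -3 — matches.
Step 7: 3 - -3 = 6 — the printout has a different value.
So the first discrepancy is step 7, where the right value is top = 6.

step 7, top = 6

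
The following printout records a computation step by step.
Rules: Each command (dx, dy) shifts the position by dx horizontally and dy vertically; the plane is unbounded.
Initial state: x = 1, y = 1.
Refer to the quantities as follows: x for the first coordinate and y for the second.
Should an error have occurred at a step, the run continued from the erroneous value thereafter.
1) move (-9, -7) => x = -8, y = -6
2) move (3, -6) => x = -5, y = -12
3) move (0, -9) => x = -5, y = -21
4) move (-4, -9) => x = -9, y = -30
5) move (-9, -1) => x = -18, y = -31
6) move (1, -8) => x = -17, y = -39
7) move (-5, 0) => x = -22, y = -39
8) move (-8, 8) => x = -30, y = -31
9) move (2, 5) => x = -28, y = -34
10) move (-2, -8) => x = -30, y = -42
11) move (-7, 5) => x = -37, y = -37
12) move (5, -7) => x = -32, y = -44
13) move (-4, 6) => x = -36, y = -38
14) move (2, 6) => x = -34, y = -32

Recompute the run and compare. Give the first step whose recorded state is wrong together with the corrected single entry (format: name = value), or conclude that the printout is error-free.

Recomputing the run from the initial state:
step 1: x = -8, y = -6
step 2: x = -5, y = -12
step 3: x = -5, y = -21
step 4: x = -9, y = -30
step 5: x = -18, y = -31
step 6: x = -17, y = -39
step 7: x = -22, y = -39
step 8: x = -30, y = -31
step 9: x = -28, y = -26
step 10: x = -30, y = -34
step 11: x = -37, y = -29
step 12: x = -32, y = -36
step 13: x = -36, y = -30
step 14: x = -34, y = -24
The first disagreement with the printout is at step 9, where the value should be y = -26.

step 9, y = -26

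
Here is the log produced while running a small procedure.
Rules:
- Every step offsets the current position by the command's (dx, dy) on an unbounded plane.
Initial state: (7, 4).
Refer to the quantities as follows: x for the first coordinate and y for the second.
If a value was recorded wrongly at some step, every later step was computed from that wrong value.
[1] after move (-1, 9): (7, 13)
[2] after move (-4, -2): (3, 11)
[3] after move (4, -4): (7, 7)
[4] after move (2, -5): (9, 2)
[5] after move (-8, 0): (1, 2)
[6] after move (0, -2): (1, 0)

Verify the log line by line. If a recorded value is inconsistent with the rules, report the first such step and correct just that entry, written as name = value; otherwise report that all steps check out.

step 1, x = 6

1. x = 7 + (-1) = 6, y = 4 + (9) = 13 (this is not what the log shows)
First deviation found at step 1; the corrected entry is x = 6.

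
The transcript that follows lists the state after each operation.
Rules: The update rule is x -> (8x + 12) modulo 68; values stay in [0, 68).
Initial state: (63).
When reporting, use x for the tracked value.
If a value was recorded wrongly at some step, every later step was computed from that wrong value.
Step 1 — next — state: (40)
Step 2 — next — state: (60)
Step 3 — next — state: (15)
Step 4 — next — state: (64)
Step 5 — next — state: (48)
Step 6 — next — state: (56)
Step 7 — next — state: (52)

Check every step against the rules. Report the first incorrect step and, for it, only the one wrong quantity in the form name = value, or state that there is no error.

Recomputing the run from the initial state:
step 1: x = 40
step 2: x = 60
step 3: x = 16
step 4: x = 4
step 5: x = 44
step 6: x = 24
step 7: x = 0
The first disagreement with the transcript is at step 3, where the value should be x = 16.

step 3, x = 16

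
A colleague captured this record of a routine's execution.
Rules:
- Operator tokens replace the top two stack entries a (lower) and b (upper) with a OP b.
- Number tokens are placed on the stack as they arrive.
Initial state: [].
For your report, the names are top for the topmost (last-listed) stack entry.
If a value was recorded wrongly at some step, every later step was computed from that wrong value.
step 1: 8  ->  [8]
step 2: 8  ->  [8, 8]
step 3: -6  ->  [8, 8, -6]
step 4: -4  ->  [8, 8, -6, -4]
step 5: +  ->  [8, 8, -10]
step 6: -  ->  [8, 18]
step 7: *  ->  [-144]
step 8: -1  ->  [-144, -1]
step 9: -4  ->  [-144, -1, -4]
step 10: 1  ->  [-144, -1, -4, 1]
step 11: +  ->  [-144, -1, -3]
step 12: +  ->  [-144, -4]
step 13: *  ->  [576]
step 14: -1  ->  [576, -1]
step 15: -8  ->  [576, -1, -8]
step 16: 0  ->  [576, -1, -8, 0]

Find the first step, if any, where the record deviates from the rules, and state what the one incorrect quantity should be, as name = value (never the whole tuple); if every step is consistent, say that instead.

Recomputing the run from the initial state:
step 1: [8]
step 2: [8, 8]
step 3: [8, 8, -6]
step 4: [8, 8, -6, -4]
step 5: [8, 8, -10]
step 6: [8, 18]
step 7: [144]
step 8: [144, -1]
step 9: [144, -1, -4]
step 10: [144, -1, -4, 1]
step 11: [144, -1, -3]
step 12: [144, -4]
step 13: [-576]
step 14: [-576, -1]
step 15: [-576, -1, -8]
step 16: [-576, -1, -8, 0]
The first disagreement with the record is at step 7, where the value should be top = 144.

step 7, top = 144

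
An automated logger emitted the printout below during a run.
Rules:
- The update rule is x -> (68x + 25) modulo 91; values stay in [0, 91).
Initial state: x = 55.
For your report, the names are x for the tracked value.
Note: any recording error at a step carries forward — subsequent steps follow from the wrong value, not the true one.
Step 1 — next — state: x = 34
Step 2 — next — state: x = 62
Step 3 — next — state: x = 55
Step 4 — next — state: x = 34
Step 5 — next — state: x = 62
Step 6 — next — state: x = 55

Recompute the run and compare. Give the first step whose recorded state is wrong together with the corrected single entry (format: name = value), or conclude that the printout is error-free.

1. x = (68*55 + 25) mod 91 = 34 (no discrepancy)
2. x = (68*34 + 25) mod 91 = 62 (consistent with the printout)
3. x = (68*62 + 25) mod 91 = 55 (exactly as logged)
4. x = (68*55 + 25) mod 91 = 34 (verified)
5. x = (68*34 + 25) mod 91 = 62 (exactly as logged)
6. x = (68*62 + 25) mod 91 = 55 (exactly as logged)
Each recorded entry agrees with the recomputation.

no error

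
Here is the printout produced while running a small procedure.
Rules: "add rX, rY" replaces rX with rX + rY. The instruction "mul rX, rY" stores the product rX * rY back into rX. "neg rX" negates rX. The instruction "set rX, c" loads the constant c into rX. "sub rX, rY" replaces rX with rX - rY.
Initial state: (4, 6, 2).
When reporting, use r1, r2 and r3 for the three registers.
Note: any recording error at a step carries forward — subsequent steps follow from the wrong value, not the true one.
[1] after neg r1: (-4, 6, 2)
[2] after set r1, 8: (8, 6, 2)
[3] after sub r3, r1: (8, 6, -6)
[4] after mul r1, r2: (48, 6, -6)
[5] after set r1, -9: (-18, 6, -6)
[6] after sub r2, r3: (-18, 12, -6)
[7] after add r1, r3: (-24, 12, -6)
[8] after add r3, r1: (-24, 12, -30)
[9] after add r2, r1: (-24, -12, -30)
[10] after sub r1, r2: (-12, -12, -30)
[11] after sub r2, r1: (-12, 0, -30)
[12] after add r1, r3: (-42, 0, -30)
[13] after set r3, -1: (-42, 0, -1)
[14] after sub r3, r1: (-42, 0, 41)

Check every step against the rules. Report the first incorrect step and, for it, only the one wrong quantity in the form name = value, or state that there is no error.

step 5, r1 = -9

1. r1 = -(4) = -4 (agrees with the printout)
2. r1 = 8 (in agreement)
3. r3 = 2 - 8 = -6 (agrees with the printout)
4. r1 = 8 * 6 = 48 (confirmed correct)
5. r1 = -9 (the printout has a different value)
That makes step 5 the first incorrect line — r1 = -9 is what it should show.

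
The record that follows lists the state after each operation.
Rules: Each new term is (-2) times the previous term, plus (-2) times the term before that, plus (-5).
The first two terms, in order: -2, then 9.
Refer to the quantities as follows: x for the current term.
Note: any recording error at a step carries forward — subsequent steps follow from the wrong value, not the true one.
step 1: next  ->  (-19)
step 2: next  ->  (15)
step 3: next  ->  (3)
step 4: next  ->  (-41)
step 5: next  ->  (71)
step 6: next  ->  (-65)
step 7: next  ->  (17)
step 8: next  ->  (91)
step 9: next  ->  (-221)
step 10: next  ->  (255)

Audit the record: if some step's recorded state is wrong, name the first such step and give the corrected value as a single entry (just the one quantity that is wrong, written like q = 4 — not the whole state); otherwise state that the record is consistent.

Recomputing the run from the initial state:
step 1: x = -19
step 2: x = 15
step 3: x = 3
step 4: x = -41
step 5: x = 71
step 6: x = -65
step 7: x = -17
step 8: x = 159
step 9: x = -289
step 10: x = 255
The first disagreement with the record is at step 7, where the value should be x = -17.

step 7, x = -17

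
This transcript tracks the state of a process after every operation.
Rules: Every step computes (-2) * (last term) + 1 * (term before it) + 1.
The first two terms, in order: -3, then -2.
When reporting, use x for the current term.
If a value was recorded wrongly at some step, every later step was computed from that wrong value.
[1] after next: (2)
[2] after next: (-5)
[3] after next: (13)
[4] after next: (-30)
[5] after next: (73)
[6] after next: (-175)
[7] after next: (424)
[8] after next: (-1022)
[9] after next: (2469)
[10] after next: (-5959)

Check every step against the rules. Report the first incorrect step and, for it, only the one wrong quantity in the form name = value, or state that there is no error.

step 1: x = -2*(-2) + (1)*(-3) + (1) = 2 -> checks out
step 2: x = -2*(2) + (1)*(-2) + (1) = -5 -> exactly as logged
step 3: x = -2*(-5) + (1)*(2) + (1) = 13 -> verified
step 4: x = -2*(13) + (1)*(-5) + (1) = -30 -> same as recorded
step 5: x = -2*(-30) + (1)*(13) + (1) = 74 -> a discrepancy with the transcript
The audit stops at step 5: the recorded entry is wrong and should be x = 74.

step 5, x = 74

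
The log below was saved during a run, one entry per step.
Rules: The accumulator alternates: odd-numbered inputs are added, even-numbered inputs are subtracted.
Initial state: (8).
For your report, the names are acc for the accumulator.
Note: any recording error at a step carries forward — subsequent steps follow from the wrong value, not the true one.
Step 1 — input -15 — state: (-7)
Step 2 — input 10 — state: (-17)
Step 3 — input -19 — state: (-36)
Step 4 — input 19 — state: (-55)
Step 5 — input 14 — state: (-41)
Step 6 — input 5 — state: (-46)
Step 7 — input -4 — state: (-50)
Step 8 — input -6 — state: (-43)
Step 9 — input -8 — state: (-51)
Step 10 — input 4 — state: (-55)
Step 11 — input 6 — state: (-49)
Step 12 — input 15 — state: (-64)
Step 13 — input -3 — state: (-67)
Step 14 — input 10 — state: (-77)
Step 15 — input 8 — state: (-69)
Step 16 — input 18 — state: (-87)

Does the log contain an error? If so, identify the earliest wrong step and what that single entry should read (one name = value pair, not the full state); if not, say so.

step 8, acc = -44

1. acc = 8 + -15 = -7 (checks out)
2. acc = -7 - 10 = -17 (checks out)
3. acc = -17 + -19 = -36 (agrees with the log)
4. acc = -36 - 19 = -55 (no discrepancy)
5. acc = -55 + 14 = -41 (checks out)
6. acc = -41 - 5 = -46 (checks out)
7. acc = -46 + -4 = -50 (no discrepancy)
8. acc = -50 - -6 = -44 (the entry is off here)
First deviation found at step 8; the corrected entry is acc = -44.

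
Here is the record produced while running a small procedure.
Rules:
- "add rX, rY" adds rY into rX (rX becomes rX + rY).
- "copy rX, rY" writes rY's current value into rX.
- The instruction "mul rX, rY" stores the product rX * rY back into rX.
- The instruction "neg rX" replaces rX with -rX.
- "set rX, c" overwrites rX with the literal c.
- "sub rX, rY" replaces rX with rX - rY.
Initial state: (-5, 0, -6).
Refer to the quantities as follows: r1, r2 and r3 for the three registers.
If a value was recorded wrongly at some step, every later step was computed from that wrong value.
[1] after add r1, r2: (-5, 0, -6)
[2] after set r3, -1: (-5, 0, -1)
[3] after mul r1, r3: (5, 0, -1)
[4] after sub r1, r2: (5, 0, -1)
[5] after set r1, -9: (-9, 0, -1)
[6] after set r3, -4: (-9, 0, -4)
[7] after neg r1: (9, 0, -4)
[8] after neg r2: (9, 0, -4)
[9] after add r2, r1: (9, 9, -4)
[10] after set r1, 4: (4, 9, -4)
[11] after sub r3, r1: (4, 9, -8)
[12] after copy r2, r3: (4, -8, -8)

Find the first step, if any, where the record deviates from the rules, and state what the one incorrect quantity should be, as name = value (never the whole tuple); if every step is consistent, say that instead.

step 1: r1 = -5 + 0 = -5 -> no discrepancy
step 2: r3 = -1 -> confirmed correct
step 3: r1 = -5 * -1 = 5 -> agrees with the record
step 4: r1 = 5 - 0 = 5 -> verified
step 5: r1 = -9 -> exactly as logged
step 6: r3 = -4 -> no discrepancy
step 7: r1 = -(-9) = 9 -> exactly as logged
step 8: r2 = -(0) = 0 -> matches
step 9: r2 = 0 + 9 = 9 -> agrees with the record
step 10: r1 = 4 -> checks out
step 11: r3 = -4 - 4 = -8 -> verified
step 12: r2 = -8 -> same as recorded
Nothing is out of place; the run is error-free.

no error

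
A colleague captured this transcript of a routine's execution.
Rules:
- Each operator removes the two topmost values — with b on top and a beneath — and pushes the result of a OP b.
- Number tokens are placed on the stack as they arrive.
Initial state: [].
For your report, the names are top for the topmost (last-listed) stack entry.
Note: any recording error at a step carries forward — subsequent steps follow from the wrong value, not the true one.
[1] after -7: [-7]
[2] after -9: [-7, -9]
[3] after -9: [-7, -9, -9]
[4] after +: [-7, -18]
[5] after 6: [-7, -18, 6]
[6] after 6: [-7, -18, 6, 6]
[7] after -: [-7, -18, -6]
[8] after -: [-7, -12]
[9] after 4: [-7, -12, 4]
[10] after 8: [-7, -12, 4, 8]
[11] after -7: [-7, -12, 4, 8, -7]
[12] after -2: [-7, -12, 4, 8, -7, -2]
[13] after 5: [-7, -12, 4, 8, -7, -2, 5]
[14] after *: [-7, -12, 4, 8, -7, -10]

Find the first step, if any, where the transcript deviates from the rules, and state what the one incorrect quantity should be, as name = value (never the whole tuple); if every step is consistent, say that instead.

step 7, top = 0

step 1: push -7: top = -7 -> same as recorded
step 2: push -9: top = -9 -> matches
step 3: push -9: top = -9 -> same as recorded
step 4: -9 + -9 = -18 -> no discrepancy
step 5: push 6: top = 6 -> confirmed correct
step 6: push 6: top = 6 -> same as recorded
step 7: 6 - 6 = 0 -> not what was recorded
First incorrect step: 7; the correct value is top = 0.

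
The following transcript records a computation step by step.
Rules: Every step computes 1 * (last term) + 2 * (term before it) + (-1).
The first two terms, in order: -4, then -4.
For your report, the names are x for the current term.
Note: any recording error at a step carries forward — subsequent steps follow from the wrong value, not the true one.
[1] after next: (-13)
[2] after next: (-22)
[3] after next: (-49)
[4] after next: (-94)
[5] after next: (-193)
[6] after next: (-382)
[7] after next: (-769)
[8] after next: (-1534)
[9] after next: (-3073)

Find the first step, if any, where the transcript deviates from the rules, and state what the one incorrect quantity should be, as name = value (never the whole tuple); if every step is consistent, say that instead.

Step 1: x = 1*(-4) + (2)*(-4) + (-1) = -13 — no discrepancy.
Step 2: x = 1*(-13) + (2)*(-4) + (-1) = -22 — agrees with the transcript.
Step 3: x = 1*(-22) + (2)*(-13) + (-1) = -49 — same as recorded.
Step 4: x = 1*(-49) + (2)*(-22) + (-1) = -94 — same as recorded.
Step 5: x = 1*(-94) + (2)*(-49) + (-1) = -193 — verified.
Step 6: x = 1*(-193) + (2)*(-94) + (-1) = -382 — same as recorded.
Step 7: x = 1*(-382) + (2)*(-193) + (-1) = -769 — checks out.
Step 8: x = 1*(-769) + (2)*(-382) + (-1) = -1534 — exactly as logged.
Step 9: x = 1*(-1534) + (2)*(-769) + (-1) = -3073 — verified.
Each recorded entry agrees with the recomputation.

no error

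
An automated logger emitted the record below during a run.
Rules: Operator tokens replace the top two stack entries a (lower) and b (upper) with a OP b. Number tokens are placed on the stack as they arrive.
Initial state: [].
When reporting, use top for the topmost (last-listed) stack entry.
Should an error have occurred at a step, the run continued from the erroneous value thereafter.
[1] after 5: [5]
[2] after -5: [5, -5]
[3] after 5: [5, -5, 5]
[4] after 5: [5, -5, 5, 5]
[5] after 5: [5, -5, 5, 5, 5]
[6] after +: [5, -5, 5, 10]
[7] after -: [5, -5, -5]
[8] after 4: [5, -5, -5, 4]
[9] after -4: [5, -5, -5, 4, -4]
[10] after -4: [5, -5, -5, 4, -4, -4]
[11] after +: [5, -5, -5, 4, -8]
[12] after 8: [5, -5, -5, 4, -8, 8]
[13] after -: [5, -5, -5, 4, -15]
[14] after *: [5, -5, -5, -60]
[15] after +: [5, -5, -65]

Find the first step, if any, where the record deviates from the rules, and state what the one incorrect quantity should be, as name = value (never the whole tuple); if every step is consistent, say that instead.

Recomputing the run from the initial state:
step 1: [5]
step 2: [5, -5]
step 3: [5, -5, 5]
step 4: [5, -5, 5, 5]
step 5: [5, -5, 5, 5, 5]
step 6: [5, -5, 5, 10]
step 7: [5, -5, -5]
step 8: [5, -5, -5, 4]
step 9: [5, -5, -5, 4, -4]
step 10: [5, -5, -5, 4, -4, -4]
step 11: [5, -5, -5, 4, -8]
step 12: [5, -5, -5, 4, -8, 8]
step 13: [5, -5, -5, 4, -16]
step 14: [5, -5, -5, -64]
step 15: [5, -5, -69]
The first disagreement with the record is at step 13, where the value should be top = -16.

step 13, top = -16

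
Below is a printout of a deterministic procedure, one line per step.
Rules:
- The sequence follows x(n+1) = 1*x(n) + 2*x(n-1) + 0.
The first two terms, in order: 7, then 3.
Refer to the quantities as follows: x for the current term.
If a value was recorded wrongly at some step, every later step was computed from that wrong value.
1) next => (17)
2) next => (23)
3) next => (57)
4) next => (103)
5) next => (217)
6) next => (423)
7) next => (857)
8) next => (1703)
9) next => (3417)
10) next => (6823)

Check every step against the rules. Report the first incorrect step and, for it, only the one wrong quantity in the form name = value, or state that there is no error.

no error

1. x = 1*(3) + (2)*(7) + (0) = 17 (exactly as logged)
2. x = 1*(17) + (2)*(3) + (0) = 23 (same as recorded)
3. x = 1*(23) + (2)*(17) + (0) = 57 (matches)
4. x = 1*(57) + (2)*(23) + (0) = 103 (in agreement)
5. x = 1*(103) + (2)*(57) + (0) = 217 (agrees with the printout)
6. x = 1*(217) + (2)*(103) + (0) = 423 (verified)
7. x = 1*(423) + (2)*(217) + (0) = 857 (no discrepancy)
8. x = 1*(857) + (2)*(423) + (0) = 1703 (same as recorded)
9. x = 1*(1703) + (2)*(857) + (0) = 3417 (verified)
10. x = 1*(3417) + (2)*(1703) + (0) = 6823 (checks out)
Each recorded entry agrees with the recomputation.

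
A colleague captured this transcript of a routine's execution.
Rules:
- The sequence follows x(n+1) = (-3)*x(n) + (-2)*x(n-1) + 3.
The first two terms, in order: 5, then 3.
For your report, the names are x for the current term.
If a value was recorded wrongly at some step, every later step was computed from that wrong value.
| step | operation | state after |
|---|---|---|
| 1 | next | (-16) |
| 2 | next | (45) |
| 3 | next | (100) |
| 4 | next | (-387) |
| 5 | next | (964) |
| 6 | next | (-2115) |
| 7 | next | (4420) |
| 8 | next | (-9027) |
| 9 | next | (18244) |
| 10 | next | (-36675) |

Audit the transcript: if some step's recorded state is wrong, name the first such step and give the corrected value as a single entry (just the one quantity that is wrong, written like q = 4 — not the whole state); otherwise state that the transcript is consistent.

step 3, x = -100

Step 1: x = -3*(3) + (-2)*(5) + (3) = -16 — same as recorded.
Step 2: x = -3*(-16) + (-2)*(3) + (3) = 45 — matches.
Step 3: x = -3*(45) + (-2)*(-16) + (3) = -100 — a discrepancy with the transcript.
The earliest wrong entry is at step 3: it should read x = -100.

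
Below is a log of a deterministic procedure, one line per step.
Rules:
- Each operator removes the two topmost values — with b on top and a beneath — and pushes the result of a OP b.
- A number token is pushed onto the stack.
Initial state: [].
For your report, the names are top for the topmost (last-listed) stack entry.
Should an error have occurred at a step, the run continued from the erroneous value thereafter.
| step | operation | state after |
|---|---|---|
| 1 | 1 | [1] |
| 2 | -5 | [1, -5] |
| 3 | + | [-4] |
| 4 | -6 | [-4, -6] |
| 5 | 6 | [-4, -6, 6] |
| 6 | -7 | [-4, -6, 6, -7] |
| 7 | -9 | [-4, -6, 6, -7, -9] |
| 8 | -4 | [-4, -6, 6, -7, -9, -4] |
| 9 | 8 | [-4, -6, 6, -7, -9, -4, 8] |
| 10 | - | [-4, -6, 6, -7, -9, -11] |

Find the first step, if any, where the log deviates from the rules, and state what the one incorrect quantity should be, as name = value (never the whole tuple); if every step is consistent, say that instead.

Recomputing the run from the initial state:
step 1: [1]
step 2: [1, -5]
step 3: [-4]
step 4: [-4, -6]
step 5: [-4, -6, 6]
step 6: [-4, -6, 6, -7]
step 7: [-4, -6, 6, -7, -9]
step 8: [-4, -6, 6, -7, -9, -4]
step 9: [-4, -6, 6, -7, -9, -4, 8]
step 10: [-4, -6, 6, -7, -9, -12]
The first disagreement with the log is at step 10, where the value should be top = -12.

step 10, top = -12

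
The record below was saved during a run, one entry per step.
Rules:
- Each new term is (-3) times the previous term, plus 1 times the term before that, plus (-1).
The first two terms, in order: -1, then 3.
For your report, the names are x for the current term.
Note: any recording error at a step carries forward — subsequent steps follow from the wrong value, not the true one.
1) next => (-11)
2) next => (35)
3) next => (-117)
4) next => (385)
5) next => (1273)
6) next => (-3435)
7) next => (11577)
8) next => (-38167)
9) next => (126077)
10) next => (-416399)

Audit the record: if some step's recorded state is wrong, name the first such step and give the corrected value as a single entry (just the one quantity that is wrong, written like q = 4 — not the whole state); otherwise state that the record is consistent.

Step 1: x = -3*(3) + (1)*(-1) + (-1) = -11 — in agreement.
Step 2: x = -3*(-11) + (1)*(3) + (-1) = 35 — verified.
Step 3: x = -3*(35) + (1)*(-11) + (-1) = -117 — agrees with the record.
Step 4: x = -3*(-117) + (1)*(35) + (-1) = 385 — matches.
Step 5: x = -3*(385) + (1)*(-117) + (-1) = -1273 — the record disagrees here.
Step 5 is the first one off; corrected, x = -1273.

step 5, x = -1273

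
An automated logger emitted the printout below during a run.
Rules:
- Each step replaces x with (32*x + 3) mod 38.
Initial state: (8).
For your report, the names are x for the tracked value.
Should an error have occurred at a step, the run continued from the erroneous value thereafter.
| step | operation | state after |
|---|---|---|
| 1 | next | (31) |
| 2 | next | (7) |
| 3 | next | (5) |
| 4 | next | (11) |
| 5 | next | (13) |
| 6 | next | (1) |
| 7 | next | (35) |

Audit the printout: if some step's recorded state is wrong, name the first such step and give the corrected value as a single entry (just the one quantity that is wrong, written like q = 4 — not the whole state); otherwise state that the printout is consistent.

Recomputing the run from the initial state:
step 1: x = 31
step 2: x = 7
step 3: x = 37
step 4: x = 9
step 5: x = 25
step 6: x = 5
step 7: x = 11
The first disagreement with the printout is at step 3, where the value should be x = 37.

step 3, x = 37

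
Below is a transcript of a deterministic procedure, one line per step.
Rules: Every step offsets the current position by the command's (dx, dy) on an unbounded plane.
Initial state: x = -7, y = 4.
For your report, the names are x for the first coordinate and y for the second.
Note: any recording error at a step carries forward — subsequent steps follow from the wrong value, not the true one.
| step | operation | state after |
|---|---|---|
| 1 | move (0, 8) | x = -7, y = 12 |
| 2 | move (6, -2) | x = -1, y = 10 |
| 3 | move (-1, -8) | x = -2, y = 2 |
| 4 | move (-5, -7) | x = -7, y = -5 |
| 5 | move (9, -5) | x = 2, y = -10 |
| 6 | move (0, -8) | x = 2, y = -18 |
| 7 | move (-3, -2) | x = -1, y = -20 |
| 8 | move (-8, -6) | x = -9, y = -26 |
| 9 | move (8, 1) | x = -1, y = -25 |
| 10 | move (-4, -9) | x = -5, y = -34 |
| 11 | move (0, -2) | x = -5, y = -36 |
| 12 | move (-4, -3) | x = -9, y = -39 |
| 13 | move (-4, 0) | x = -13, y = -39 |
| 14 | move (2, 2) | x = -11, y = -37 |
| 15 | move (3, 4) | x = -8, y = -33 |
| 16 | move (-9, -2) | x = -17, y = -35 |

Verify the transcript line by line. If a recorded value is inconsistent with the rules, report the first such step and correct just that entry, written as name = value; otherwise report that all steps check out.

no error

1. x = -7 + (0) = -7, y = 4 + (8) = 12 (in agreement)
2. x = -7 + (6) = -1, y = 12 + (-2) = 10 (verified)
3. x = -1 + (-1) = -2, y = 10 + (-8) = 2 (agrees with the transcript)
4. x = -2 + (-5) = -7, y = 2 + (-7) = -5 (exactly as logged)
5. x = -7 + (9) = 2, y = -5 + (-5) = -10 (in agreement)
6. x = 2 + (0) = 2, y = -10 + (-8) = -18 (matches)
7. x = 2 + (-3) = -1, y = -18 + (-2) = -20 (no discrepancy)
8. x = -1 + (-8) = -9, y = -20 + (-6) = -26 (in agreement)
9. x = -9 + (8) = -1, y = -26 + (1) = -25 (agrees with the transcript)
10. x = -1 + (-4) = -5, y = -25 + (-9) = -34 (in agreement)
11. x = -5 + (0) = -5, y = -34 + (-2) = -36 (matches)
12. x = -5 + (-4) = -9, y = -36 + (-3) = -39 (matches)
13. x = -9 + (-4) = -13, y = -39 + (0) = -39 (consistent with the transcript)
14. x = -13 + (2) = -11, y = -39 + (2) = -37 (verified)
15. x = -11 + (3) = -8, y = -37 + (4) = -33 (matches)
16. x = -8 + (-9) = -17, y = -33 + (-2) = -35 (checks out)
Each recorded entry agrees with the recomputation.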